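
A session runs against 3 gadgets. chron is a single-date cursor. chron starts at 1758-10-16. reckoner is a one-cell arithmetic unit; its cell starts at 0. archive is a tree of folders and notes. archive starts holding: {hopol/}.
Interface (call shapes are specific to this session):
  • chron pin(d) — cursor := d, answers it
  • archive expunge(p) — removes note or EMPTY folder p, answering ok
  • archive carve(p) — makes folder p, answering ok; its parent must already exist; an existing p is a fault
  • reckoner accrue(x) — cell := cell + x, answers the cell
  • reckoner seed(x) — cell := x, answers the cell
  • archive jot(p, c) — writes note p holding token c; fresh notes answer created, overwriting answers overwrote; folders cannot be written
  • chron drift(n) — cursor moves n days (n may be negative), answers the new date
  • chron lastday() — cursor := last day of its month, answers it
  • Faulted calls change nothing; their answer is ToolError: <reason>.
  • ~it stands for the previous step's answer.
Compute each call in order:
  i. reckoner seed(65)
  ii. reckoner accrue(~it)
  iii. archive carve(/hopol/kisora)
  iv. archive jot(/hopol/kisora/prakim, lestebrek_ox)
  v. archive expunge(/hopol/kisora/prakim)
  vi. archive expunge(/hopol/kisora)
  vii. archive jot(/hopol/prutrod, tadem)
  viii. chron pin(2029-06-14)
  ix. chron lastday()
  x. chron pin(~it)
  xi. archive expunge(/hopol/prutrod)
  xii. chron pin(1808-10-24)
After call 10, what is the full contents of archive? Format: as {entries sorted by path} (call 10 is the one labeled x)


Using reckoner seed using x='65', which returns 65.
Then reckoner accrue using x='~it', — result: 130.
Now I run archive carve using p='/hopol/kisora', yielding ok.
I invoke archive jot using p='/hopol/kisora/prakim', c='lestebrek_ox', — result: created.
Using archive expunge using p='/hopol/kisora/prakim', giving ok.
Now I run archive expunge using p='/hopol/kisora', — result: ok.
I use archive jot using p='/hopol/prutrod', c='tadem', giving created.
Using chron pin using d='2029-06-14', and see 2029-06-14.
I call chron lastday(), giving 2029-06-30.
I use chron pin using d='~it', giving 2029-06-30.
I call archive expunge using p='/hopol/prutrod', yielding ok.
I run chron pin using d='1808-10-24', and get 1808-10-24.

Answer: {hopol/, hopol/prutrod=tadem}


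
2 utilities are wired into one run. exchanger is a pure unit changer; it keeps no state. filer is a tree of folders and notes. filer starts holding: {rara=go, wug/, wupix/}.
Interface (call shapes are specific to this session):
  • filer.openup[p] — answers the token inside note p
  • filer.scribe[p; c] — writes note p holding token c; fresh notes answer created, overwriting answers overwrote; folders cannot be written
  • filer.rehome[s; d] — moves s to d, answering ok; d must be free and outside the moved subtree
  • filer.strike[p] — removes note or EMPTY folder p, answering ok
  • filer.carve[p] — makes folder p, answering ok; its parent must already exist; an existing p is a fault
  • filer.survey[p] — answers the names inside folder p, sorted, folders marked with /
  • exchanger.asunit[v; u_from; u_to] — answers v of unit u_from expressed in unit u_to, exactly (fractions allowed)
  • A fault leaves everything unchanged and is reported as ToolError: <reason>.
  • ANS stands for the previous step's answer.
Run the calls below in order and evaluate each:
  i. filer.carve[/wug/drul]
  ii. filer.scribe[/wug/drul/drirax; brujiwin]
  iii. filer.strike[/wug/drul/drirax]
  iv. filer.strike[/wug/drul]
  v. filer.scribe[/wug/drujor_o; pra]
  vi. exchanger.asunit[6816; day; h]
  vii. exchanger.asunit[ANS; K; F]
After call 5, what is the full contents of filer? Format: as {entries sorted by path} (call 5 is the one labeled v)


Answer: {rara=go, wug/, wug/drujor_o=pra, wupix/}

Derivation:
Do: filer.carve[p=/wug/drul]
See: ok
Do: filer.scribe[p=/wug/drul/drirax; c=brujiwin]
See: created
Do: filer.strike[p=/wug/drul/drirax]
See: ok
Do: filer.strike[p=/wug/drul]
See: ok
Do: filer.scribe[p=/wug/drujor_o; c=pra]
See: created
Do: exchanger.asunit[v=6816; u_from=day; u_to=h]
See: 163584
Do: exchanger.asunit[v=ANS; u_from=K; u_to=F]
See: 29399153/100


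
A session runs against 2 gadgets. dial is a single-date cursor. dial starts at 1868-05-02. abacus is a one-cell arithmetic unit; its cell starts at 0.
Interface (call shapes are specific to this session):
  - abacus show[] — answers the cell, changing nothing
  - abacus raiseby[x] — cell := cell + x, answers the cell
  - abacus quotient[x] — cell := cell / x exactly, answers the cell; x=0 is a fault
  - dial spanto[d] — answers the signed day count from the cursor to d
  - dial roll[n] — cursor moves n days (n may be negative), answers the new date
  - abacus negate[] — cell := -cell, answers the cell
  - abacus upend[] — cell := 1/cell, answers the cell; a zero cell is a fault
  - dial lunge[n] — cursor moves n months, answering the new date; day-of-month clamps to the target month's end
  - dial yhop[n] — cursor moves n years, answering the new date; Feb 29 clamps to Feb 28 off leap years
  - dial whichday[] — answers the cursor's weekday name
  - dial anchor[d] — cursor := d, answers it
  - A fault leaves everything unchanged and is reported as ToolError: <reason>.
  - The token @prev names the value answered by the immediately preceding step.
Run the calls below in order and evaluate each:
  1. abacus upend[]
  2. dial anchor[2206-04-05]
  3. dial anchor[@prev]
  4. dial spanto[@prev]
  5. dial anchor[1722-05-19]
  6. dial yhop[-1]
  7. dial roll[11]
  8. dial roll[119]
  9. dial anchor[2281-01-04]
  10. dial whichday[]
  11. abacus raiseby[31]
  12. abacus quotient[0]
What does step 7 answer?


Answer: 1721-05-30

Derivation:
-- 1. abacus upend() => ToolError: reciprocal of zero
-- 2. dial anchor(d=2206-04-05) => 2206-04-05
-- 3. dial anchor(d=@prev) => 2206-04-05
-- 4. dial spanto(d=@prev) => 0
-- 5. dial anchor(d=1722-05-19) => 1722-05-19
-- 6. dial yhop(n=-1) => 1721-05-19
-- 7. dial roll(n=11) => 1721-05-30
-- 8. dial roll(n=119) => 1721-09-26
-- 9. dial anchor(d=2281-01-04) => 2281-01-04
-- 10. dial whichday() => Tuesday
-- 11. abacus raiseby(x=31) => 31
-- 12. abacus quotient(x=0) => ToolError: division by zero


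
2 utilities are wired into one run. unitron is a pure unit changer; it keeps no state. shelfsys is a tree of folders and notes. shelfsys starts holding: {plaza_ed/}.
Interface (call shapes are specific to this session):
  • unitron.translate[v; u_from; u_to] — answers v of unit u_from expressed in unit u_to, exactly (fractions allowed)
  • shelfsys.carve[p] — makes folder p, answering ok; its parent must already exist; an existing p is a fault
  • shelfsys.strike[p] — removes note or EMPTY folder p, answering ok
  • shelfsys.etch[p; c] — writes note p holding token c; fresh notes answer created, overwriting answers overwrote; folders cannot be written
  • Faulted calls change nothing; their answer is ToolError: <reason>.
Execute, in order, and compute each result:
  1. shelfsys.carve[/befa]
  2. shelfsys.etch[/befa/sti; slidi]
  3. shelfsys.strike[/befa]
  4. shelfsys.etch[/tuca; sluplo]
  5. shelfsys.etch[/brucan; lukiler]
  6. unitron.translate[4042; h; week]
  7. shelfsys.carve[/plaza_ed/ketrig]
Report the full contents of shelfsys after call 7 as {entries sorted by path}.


Answer: {befa/, befa/sti=slidi, brucan=lukiler, plaza_ed/, plaza_ed/ketrig/, tuca=sluplo}

Derivation:
Act: shelfsys.carve[p=/befa]
Obs: ok
Act: shelfsys.etch[p=/befa/sti; c=slidi]
Obs: created
Act: shelfsys.strike[p=/befa]
Obs: ToolError: not empty
Act: shelfsys.etch[p=/tuca; c=sluplo]
Obs: created
Act: shelfsys.etch[p=/brucan; c=lukiler]
Obs: created
Act: unitron.translate[v=4042; u_from=h; u_to=week]
Obs: 2021/84
Act: shelfsys.carve[p=/plaza_ed/ketrig]
Obs: ok


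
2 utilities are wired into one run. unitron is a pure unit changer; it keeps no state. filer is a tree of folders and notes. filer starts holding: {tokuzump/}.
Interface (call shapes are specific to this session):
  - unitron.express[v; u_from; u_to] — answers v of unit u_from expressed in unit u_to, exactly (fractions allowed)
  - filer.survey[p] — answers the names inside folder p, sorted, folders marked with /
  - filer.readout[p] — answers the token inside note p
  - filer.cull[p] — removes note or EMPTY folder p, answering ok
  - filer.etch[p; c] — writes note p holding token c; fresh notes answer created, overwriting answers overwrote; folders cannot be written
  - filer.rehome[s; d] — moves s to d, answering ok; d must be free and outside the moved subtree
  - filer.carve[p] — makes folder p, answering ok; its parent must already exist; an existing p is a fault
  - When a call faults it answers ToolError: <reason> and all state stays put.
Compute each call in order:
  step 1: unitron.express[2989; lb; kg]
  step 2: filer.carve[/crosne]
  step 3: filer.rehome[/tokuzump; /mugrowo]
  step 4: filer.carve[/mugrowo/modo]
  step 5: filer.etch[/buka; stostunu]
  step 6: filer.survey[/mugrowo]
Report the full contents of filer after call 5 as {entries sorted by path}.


Answer: {buka=stostunu, crosne/, mugrowo/, mugrowo/modo/}

Derivation:
>> unitron.express(v='2989', u_from='lb', u_to='kg')
<< 135578759393/100000000
>> filer.carve(p='/crosne')
<< ok
>> filer.rehome(s='/tokuzump', d='/mugrowo')
<< ok
>> filer.carve(p='/mugrowo/modo')
<< ok
>> filer.etch(p='/buka', c='stostunu')
<< created
>> filer.survey(p='/mugrowo')
<< [modo/]


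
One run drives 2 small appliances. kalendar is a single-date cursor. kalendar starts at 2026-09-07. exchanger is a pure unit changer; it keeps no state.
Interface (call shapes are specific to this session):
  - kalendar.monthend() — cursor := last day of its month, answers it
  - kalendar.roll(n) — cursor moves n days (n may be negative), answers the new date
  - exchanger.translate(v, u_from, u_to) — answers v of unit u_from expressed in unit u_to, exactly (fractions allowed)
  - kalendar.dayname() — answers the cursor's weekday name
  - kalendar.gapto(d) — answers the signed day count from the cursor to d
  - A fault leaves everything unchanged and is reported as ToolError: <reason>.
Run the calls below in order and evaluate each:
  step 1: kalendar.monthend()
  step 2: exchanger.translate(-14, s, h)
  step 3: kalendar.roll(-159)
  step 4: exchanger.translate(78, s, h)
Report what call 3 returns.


~$ monthend
= 2026-09-30
~$ translate v='-14' u_from='s' u_to='h'
= -7/1800
~$ roll n='-159'
= 2026-04-24
~$ translate v='78' u_from='s' u_to='h'
= 13/600

Answer: 2026-04-24


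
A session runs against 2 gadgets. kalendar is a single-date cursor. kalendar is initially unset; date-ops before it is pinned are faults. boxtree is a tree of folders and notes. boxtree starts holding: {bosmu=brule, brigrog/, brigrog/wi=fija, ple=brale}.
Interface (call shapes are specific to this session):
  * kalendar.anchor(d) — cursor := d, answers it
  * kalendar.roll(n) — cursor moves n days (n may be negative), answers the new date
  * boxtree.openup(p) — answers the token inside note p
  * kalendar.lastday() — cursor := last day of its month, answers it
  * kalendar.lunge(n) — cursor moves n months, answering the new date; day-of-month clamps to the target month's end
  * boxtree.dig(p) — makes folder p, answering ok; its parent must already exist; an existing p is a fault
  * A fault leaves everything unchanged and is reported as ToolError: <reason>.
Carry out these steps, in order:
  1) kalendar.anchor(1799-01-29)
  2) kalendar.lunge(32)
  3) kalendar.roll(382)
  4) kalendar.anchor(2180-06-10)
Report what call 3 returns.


Answer: 1802-10-16

Derivation:
[in] kalendar.anchor d: 1799-01-29
:: 1799-01-29
[in] kalendar.lunge n: 32
:: 1801-09-29
[in] kalendar.roll n: 382
:: 1802-10-16
[in] kalendar.anchor d: 2180-06-10
:: 2180-06-10


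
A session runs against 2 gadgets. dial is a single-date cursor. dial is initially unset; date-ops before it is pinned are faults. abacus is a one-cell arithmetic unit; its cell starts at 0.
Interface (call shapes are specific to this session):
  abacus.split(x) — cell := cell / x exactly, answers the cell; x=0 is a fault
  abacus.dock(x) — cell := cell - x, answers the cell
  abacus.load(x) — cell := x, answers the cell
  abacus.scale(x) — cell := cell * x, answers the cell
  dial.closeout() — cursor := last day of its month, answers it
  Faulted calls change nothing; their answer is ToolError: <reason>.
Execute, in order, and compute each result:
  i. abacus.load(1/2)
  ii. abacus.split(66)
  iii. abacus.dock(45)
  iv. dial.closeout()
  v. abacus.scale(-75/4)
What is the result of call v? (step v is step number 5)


Answer: 148475/176

Derivation:
[in] abacus.load x: 1/2
[out] 1/2
[in] abacus.split x: 66
[out] 1/132
[in] abacus.dock x: 45
[out] -5939/132
[in] dial.closeout
[out] ToolError: no date set
[in] abacus.scale x: -75/4
[out] 148475/176


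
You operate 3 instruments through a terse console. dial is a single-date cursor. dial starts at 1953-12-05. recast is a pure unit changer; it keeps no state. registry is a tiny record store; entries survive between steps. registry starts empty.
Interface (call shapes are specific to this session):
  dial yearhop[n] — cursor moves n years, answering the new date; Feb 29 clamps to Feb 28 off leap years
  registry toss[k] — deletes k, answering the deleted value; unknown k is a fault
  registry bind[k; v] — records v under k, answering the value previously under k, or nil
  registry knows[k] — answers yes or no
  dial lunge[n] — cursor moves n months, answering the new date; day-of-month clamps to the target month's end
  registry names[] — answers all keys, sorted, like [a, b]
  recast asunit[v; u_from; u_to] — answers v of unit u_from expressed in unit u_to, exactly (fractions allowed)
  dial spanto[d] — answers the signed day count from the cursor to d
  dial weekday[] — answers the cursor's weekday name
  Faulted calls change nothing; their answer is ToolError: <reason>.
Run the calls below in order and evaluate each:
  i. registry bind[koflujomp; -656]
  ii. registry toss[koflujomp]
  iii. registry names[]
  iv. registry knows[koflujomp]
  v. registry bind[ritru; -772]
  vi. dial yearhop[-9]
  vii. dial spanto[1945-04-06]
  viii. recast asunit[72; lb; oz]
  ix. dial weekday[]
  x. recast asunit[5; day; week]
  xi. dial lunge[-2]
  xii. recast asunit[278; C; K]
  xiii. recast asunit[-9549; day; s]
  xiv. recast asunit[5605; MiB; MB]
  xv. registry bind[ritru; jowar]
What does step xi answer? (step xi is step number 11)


Answer: 1944-10-05

Derivation:
;; registry bind(k→koflujomp, v→-656) == nil
;; registry toss(k→koflujomp) == -656
;; registry names() == []
;; registry knows(k→koflujomp) == no
;; registry bind(k→ritru, v→-772) == nil
;; dial yearhop(n→-9) == 1944-12-05
;; dial spanto(d→1945-04-06) == 122
;; recast asunit(v→72, u_from→lb, u_to→oz) == 1152
;; dial weekday() == Tuesday
;; recast asunit(v→5, u_from→day, u_to→week) == 5/7
;; dial lunge(n→-2) == 1944-10-05
;; recast asunit(v→278, u_from→C, u_to→K) == 11023/20
;; recast asunit(v→-9549, u_from→day, u_to→s) == -825033600
;; recast asunit(v→5605, u_from→MiB, u_to→MB) == 18366464/3125
;; registry bind(k→ritru, v→jowar) == -772


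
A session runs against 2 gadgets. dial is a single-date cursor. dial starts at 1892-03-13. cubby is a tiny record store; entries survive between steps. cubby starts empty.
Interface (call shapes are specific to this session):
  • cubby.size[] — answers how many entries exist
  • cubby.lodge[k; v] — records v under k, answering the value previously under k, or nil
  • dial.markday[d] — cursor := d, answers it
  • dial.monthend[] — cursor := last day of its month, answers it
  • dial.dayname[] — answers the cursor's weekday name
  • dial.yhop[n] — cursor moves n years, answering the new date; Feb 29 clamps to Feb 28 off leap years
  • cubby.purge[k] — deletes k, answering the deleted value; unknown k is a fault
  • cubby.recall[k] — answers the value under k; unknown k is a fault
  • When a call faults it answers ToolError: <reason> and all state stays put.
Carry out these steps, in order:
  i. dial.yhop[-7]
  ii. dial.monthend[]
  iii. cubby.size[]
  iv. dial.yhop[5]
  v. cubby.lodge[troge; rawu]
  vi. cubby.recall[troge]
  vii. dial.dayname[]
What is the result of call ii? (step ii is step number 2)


-> dial.yhop(n→-7)
<- 1885-03-13
-> dial.monthend()
<- 1885-03-31
-> cubby.size()
<- 0
-> dial.yhop(n→5)
<- 1890-03-31
-> cubby.lodge(k→troge, v→rawu)
<- nil
-> cubby.recall(k→troge)
<- rawu
-> dial.dayname()
<- Monday

Answer: 1885-03-31


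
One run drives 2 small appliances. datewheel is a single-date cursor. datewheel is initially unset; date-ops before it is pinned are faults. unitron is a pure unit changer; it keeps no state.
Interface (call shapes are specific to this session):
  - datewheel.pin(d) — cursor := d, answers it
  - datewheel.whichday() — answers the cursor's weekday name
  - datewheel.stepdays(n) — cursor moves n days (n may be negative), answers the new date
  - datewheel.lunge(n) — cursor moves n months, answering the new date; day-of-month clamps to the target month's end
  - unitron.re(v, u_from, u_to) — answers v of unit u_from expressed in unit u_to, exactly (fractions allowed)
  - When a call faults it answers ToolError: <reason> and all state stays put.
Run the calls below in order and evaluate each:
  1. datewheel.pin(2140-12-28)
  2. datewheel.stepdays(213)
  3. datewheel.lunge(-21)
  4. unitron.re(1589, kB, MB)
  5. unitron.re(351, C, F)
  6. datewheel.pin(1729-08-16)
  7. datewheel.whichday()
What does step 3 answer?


Answer: 2139-10-29

Derivation:
>>> datewheel.pin d='2140-12-28'
  2140-12-28
>>> datewheel.stepdays n='213'
  2141-07-29
>>> datewheel.lunge n='-21'
  2139-10-29
>>> unitron.re v='1589' u_from='kB' u_to='MB'
  1589/1000
>>> unitron.re v='351' u_from='C' u_to='F'
  3319/5
>>> datewheel.pin d='1729-08-16'
  1729-08-16
>>> datewheel.whichday
  Tuesday


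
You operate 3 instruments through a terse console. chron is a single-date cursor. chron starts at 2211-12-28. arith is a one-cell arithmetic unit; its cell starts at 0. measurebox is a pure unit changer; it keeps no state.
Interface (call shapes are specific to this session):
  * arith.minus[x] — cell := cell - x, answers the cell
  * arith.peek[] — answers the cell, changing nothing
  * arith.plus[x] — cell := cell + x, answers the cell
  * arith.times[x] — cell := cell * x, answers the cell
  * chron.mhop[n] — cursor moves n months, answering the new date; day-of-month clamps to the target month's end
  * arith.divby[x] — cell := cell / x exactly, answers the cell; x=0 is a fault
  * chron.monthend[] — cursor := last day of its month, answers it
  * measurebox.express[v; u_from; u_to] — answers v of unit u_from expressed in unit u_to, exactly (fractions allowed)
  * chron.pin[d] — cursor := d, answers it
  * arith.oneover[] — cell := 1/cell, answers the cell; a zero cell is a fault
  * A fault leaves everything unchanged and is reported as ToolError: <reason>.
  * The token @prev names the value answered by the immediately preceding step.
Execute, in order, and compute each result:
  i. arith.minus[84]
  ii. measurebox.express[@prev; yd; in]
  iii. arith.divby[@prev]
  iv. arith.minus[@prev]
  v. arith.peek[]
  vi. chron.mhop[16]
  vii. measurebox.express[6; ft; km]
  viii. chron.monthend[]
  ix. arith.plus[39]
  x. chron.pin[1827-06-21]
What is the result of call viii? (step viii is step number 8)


Calling arith.minus with x=84, giving -84.
Using measurebox.express with v=@prev, u_from=yd, u_to=in, yielding -3024.
I call arith.divby with x=@prev, → 1/36.
I use arith.minus with x=@prev: 0.
Invoking arith.peek(), — result: 0.
Now I run chron.mhop with n=16: 2213-04-28.
I use measurebox.express with v=6, u_from=ft, u_to=km, and get 1143/625000.
Now I run chron.monthend(), → 2213-04-30.
Calling arith.plus with x=39, yielding 39.
I call chron.pin with d=1827-06-21, and observe 1827-06-21.

Answer: 2213-04-30


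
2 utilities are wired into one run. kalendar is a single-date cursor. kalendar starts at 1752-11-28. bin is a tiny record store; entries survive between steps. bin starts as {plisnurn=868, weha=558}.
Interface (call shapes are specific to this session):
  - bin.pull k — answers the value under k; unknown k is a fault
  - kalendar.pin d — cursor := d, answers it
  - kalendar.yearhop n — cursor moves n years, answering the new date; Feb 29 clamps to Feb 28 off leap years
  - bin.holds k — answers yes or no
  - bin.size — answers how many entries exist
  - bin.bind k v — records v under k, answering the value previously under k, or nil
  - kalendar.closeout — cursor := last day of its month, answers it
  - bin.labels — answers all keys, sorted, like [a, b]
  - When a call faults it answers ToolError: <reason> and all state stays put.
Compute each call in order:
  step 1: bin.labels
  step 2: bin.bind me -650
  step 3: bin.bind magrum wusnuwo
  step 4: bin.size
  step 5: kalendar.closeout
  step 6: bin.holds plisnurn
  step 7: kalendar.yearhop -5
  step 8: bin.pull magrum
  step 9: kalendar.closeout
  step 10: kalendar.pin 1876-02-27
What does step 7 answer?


Next I call bin.labels, yielding [plisnurn, weha].
I invoke bin.bind using k='me', v='-650', and get nil.
Using bin.bind using k='magrum', v='wusnuwo', yielding nil.
Using bin.size(), and observe 4.
Invoking kalendar.closeout(): 1752-11-30.
Next I call bin.holds using k='plisnurn', and observe yes.
Invoking kalendar.yearhop using n='-5', and get 1747-11-30.
I run bin.pull using k='magrum', → wusnuwo.
Invoking kalendar.closeout, and get 1747-11-30.
Using kalendar.pin using d='1876-02-27', yielding 1876-02-27.

Answer: 1747-11-30


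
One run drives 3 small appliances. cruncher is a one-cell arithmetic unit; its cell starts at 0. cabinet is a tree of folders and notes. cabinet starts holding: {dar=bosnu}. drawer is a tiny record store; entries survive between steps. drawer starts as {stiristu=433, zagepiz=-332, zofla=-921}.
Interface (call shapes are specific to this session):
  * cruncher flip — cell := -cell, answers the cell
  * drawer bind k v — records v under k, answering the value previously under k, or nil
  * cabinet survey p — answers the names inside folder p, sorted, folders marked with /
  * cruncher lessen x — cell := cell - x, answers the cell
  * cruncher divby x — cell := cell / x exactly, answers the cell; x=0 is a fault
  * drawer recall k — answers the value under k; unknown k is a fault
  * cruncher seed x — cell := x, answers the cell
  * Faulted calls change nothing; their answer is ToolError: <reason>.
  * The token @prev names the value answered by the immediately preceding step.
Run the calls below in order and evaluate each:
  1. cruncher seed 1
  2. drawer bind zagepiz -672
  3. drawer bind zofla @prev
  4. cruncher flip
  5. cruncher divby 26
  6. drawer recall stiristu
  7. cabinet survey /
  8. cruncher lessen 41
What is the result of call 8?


Answer: -1067/26

Derivation:
-> cruncher seed(x: 1)
<- 1
-> drawer bind(k: zagepiz, v: -672)
<- -332
-> drawer bind(k: zofla, v: @prev)
<- -921
-> cruncher flip()
<- -1
-> cruncher divby(x: 26)
<- -1/26
-> drawer recall(k: stiristu)
<- 433
-> cabinet survey(p: /)
<- [dar]
-> cruncher lessen(x: 41)
<- -1067/26


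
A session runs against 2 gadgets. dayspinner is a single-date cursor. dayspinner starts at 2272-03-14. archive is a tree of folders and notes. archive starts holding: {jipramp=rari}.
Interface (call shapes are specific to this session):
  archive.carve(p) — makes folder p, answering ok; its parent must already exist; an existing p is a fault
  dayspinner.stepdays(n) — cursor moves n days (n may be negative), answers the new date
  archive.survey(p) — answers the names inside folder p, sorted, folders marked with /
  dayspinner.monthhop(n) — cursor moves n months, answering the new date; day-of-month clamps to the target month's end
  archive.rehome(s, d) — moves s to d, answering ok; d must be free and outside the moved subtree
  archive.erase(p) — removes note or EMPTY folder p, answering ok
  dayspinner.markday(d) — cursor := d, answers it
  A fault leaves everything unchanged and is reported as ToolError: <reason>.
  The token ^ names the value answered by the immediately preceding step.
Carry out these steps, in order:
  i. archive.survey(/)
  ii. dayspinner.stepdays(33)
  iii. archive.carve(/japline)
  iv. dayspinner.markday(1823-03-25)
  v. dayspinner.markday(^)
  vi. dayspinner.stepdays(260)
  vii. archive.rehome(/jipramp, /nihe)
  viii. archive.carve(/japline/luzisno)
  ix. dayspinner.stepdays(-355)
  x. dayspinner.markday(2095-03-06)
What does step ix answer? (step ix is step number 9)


I try survey on p: /, — result: [jipramp].
I use stepdays on n: 33, → 2272-04-16.
Next I call carve on p: /japline, yielding ok.
I invoke markday on d: 1823-03-25, — result: 1823-03-25.
Using markday on d: ^, and see 1823-03-25.
Calling stepdays on n: 260, — result: 1823-12-10.
Next I call rehome on s: /jipramp, d: /nihe, which returns ok.
I call carve on p: /japline/luzisno, yielding ok.
I use stepdays on n: -355, yielding 1822-12-20.
Then markday on d: 2095-03-06, and get 2095-03-06.

Answer: 1822-12-20


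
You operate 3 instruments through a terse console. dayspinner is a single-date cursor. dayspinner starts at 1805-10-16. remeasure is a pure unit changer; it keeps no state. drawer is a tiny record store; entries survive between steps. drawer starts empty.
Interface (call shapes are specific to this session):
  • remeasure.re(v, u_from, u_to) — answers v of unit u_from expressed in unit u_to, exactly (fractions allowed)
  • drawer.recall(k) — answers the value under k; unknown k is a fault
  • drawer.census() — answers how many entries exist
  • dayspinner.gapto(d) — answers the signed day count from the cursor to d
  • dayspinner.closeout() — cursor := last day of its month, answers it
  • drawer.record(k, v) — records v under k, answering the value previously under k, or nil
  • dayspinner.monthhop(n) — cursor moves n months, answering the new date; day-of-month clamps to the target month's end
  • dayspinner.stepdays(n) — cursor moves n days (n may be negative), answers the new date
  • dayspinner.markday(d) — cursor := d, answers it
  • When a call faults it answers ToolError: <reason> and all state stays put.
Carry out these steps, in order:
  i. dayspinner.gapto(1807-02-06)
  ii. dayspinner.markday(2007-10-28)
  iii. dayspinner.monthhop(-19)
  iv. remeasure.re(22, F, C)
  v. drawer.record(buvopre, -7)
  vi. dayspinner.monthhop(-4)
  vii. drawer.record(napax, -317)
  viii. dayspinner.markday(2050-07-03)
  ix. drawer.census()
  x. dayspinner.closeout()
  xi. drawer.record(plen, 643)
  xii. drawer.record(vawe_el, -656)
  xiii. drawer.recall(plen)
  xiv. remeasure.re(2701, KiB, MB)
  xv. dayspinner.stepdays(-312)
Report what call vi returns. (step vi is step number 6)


Answer: 2005-11-28

Derivation:
[in] gapto d='1807-02-06'
[out] 478
[in] markday d='2007-10-28'
[out] 2007-10-28
[in] monthhop n='-19'
[out] 2006-03-28
[in] re v='22' u_from='F' u_to='C'
[out] -50/9
[in] record k='buvopre' v='-7'
[out] nil
[in] monthhop n='-4'
[out] 2005-11-28
[in] record k='napax' v='-317'
[out] nil
[in] markday d='2050-07-03'
[out] 2050-07-03
[in] census
[out] 2
[in] closeout
[out] 2050-07-31
[in] record k='plen' v='643'
[out] nil
[in] record k='vawe_el' v='-656'
[out] nil
[in] recall k='plen'
[out] 643
[in] re v='2701' u_from='KiB' u_to='MB'
[out] 43216/15625
[in] stepdays n='-312'
[out] 2049-09-22


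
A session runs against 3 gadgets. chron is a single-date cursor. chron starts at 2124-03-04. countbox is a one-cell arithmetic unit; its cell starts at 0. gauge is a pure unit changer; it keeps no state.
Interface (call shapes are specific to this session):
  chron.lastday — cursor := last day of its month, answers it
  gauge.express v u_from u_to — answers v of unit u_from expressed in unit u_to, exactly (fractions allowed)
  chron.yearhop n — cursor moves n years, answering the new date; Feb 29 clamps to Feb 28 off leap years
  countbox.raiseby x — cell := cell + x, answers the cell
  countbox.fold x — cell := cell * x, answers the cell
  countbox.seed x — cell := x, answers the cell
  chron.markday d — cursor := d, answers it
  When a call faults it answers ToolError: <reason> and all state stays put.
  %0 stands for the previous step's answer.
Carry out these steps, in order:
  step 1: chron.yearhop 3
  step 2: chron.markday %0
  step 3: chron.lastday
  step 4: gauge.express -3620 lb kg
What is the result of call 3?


>> chron.yearhop(n: 3)
<< 2127-03-04
>> chron.markday(d: %0)
<< 2127-03-04
>> chron.lastday()
<< 2127-03-31
>> gauge.express(v: -3620, u_from: lb, u_to: kg)
<< -8210021897/5000000

Answer: 2127-03-31


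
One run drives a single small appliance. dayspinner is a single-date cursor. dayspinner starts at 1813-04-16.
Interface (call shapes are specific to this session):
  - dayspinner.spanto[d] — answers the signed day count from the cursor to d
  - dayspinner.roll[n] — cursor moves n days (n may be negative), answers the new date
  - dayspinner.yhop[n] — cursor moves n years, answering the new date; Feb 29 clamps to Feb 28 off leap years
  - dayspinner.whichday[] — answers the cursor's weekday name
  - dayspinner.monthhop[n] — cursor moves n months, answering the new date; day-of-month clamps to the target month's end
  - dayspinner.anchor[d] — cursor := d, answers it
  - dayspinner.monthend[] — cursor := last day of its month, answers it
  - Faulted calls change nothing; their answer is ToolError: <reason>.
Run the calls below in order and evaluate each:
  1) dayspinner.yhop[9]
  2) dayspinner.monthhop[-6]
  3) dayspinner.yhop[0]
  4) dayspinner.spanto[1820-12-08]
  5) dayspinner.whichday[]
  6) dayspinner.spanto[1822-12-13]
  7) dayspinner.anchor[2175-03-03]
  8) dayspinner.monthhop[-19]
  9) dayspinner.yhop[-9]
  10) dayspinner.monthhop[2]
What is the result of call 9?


> dayspinner.yhop 9
[out] 1822-04-16
> dayspinner.monthhop -6
[out] 1821-10-16
> dayspinner.yhop 0
[out] 1821-10-16
> dayspinner.spanto 1820-12-08
[out] -312
> dayspinner.whichday
[out] Tuesday
> dayspinner.spanto 1822-12-13
[out] 423
> dayspinner.anchor 2175-03-03
[out] 2175-03-03
> dayspinner.monthhop -19
[out] 2173-08-03
> dayspinner.yhop -9
[out] 2164-08-03
> dayspinner.monthhop 2
[out] 2164-10-03

Answer: 2164-08-03


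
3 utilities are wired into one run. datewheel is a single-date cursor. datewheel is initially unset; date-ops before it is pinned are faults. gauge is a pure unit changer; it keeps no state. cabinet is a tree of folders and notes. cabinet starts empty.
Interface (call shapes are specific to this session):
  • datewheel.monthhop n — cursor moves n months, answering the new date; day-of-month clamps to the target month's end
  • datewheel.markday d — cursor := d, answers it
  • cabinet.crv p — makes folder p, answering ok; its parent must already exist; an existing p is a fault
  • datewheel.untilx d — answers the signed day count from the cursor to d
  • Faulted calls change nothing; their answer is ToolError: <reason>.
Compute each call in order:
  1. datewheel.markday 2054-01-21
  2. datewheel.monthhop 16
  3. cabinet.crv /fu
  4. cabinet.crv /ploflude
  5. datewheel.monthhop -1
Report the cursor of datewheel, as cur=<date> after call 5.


→ datewheel.markday(d: 2054-01-21)
← 2054-01-21
→ datewheel.monthhop(n: 16)
← 2055-05-21
→ cabinet.crv(p: /fu)
← ok
→ cabinet.crv(p: /ploflude)
← ok
→ datewheel.monthhop(n: -1)
← 2055-04-21

Answer: cur=2055-04-21


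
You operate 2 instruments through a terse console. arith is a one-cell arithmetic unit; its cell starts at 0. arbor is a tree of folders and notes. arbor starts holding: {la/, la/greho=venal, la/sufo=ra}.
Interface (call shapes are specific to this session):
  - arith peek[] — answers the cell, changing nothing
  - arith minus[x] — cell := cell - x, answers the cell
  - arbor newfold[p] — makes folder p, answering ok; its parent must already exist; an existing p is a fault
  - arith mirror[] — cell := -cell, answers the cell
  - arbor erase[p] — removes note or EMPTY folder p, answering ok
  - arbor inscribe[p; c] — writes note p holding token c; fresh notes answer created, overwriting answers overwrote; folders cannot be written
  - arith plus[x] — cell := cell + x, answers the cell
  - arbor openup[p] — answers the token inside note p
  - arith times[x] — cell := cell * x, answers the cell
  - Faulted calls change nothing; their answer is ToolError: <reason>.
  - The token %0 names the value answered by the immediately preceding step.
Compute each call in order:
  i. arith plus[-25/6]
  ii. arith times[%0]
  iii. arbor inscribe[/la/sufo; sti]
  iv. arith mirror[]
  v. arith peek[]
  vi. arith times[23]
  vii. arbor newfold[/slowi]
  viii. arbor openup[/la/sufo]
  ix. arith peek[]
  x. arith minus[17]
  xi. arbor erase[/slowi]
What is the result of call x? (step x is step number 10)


Answer: -14987/36

Derivation:
% arith plus x='-25/6'
[out] -25/6
% arith times x='%0'
[out] 625/36
% arbor inscribe p='/la/sufo' c='sti'
[out] overwrote
% arith mirror
[out] -625/36
% arith peek
[out] -625/36
% arith times x='23'
[out] -14375/36
% arbor newfold p='/slowi'
[out] ok
% arbor openup p='/la/sufo'
[out] sti
% arith peek
[out] -14375/36
% arith minus x='17'
[out] -14987/36
% arbor erase p='/slowi'
[out] ok


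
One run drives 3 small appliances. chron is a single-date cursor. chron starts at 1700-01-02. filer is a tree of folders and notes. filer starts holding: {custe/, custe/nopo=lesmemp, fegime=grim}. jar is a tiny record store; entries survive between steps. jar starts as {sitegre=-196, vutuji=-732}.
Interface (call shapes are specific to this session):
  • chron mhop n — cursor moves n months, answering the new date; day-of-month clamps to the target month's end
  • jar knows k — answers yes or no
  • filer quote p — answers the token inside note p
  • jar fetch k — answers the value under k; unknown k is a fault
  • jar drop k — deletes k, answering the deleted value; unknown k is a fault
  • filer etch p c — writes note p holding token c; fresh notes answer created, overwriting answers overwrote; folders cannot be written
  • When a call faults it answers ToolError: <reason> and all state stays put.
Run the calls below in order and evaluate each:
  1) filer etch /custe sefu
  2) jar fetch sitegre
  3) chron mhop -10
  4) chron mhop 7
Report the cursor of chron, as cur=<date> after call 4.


% filer etch p: /custe c: sefu
= ToolError: is a directory
% jar fetch k: sitegre
= -196
% chron mhop n: -10
= 1699-03-02
% chron mhop n: 7
= 1699-10-02

Answer: cur=1699-10-02


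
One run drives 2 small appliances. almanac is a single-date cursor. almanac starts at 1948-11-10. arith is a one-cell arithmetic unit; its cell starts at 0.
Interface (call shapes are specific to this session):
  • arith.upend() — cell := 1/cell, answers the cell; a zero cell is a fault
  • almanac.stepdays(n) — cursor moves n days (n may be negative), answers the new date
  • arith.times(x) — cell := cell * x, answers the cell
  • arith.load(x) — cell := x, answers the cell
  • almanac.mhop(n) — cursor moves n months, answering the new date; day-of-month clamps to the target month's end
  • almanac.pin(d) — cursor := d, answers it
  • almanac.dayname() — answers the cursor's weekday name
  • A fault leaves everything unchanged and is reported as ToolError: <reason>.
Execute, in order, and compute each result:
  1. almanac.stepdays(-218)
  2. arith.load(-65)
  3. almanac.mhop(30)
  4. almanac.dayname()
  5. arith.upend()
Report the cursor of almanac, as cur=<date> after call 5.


Answer: cur=1950-10-06

Derivation:
// stepdays(-218) == 1948-04-06
// load(-65) == -65
// mhop(30) == 1950-10-06
// dayname() == Friday
// upend() == -1/65


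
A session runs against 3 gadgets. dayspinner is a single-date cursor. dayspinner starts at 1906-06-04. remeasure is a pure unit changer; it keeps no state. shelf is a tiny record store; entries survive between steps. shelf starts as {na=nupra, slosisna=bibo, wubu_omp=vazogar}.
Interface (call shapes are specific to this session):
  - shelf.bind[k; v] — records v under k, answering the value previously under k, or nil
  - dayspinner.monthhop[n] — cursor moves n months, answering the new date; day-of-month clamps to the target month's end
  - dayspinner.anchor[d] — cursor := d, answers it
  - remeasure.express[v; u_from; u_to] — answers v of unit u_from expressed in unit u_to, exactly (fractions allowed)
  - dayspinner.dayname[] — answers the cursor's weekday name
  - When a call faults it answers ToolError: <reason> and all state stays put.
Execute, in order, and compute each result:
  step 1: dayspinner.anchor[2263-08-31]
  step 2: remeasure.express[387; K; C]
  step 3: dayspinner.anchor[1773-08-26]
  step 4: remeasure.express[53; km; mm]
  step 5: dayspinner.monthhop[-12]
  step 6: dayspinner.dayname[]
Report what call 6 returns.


Answer: Wednesday

Derivation:
Do: anchor[d='2263-08-31']
See: 2263-08-31
Do: express[v='387'; u_from='K'; u_to='C']
See: 2277/20
Do: anchor[d='1773-08-26']
See: 1773-08-26
Do: express[v='53'; u_from='km'; u_to='mm']
See: 53000000
Do: monthhop[n='-12']
See: 1772-08-26
Do: dayname[]
See: Wednesday


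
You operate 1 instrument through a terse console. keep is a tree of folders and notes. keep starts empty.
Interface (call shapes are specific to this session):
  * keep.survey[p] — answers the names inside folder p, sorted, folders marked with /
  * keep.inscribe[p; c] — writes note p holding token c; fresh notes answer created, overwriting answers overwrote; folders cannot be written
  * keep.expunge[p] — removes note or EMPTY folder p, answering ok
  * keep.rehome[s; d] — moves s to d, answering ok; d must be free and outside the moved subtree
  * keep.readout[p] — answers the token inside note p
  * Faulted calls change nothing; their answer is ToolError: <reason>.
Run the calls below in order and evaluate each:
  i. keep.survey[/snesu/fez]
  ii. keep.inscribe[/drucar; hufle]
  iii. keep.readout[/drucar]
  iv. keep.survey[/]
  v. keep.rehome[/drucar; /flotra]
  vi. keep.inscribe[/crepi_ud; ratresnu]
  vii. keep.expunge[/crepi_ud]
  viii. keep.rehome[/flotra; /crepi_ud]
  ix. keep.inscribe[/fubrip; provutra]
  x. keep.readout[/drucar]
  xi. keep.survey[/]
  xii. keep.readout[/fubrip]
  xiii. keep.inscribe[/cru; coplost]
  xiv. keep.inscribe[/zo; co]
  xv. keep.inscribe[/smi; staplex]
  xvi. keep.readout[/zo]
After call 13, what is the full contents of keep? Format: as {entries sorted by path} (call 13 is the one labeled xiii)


Answer: {crepi_ud=hufle, cru=coplost, fubrip=provutra}

Derivation:
==> keep.survey(p='/snesu/fez')
<== ToolError: not found
==> keep.inscribe(p='/drucar', c='hufle')
<== created
==> keep.readout(p='/drucar')
<== hufle
==> keep.survey(p='/')
<== [drucar]
==> keep.rehome(s='/drucar', d='/flotra')
<== ok
==> keep.inscribe(p='/crepi_ud', c='ratresnu')
<== created
==> keep.expunge(p='/crepi_ud')
<== ok
==> keep.rehome(s='/flotra', d='/crepi_ud')
<== ok
==> keep.inscribe(p='/fubrip', c='provutra')
<== created
==> keep.readout(p='/drucar')
<== ToolError: not found
==> keep.survey(p='/')
<== [crepi_ud, fubrip]
==> keep.readout(p='/fubrip')
<== provutra
==> keep.inscribe(p='/cru', c='coplost')
<== created
==> keep.inscribe(p='/zo', c='co')
<== created
==> keep.inscribe(p='/smi', c='staplex')
<== created
==> keep.readout(p='/zo')
<== co


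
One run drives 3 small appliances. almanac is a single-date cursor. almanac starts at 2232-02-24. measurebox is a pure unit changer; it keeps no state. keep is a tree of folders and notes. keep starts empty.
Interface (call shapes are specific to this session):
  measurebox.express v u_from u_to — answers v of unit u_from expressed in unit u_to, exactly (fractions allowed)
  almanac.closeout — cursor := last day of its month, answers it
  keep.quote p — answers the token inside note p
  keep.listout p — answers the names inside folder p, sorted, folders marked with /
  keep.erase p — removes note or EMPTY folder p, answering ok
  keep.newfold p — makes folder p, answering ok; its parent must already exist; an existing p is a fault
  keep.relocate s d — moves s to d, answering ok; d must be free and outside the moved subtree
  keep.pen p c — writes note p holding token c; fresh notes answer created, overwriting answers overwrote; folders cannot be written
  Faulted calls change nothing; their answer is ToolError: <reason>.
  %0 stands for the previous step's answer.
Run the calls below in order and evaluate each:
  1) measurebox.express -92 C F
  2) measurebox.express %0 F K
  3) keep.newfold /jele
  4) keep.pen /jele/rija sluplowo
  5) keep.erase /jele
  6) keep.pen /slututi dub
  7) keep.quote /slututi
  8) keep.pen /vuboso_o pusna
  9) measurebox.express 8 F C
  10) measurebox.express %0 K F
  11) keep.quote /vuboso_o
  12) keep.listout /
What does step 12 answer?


Step: express[v='-92'; u_from='C'; u_to='F']
Result: -668/5
Step: express[v='%0'; u_from='F'; u_to='K']
Result: 3623/20
Step: newfold[p='/jele']
Result: ok
Step: pen[p='/jele/rija'; c='sluplowo']
Result: created
Step: erase[p='/jele']
Result: ToolError: not empty
Step: pen[p='/slututi'; c='dub']
Result: created
Step: quote[p='/slututi']
Result: dub
Step: pen[p='/vuboso_o'; c='pusna']
Result: created
Step: express[v='8'; u_from='F'; u_to='C']
Result: -40/3
Step: express[v='%0'; u_from='K'; u_to='F']
Result: -48367/100
Step: quote[p='/vuboso_o']
Result: pusna
Step: listout[p='/']
Result: [jele/, slututi, vuboso_o]

Answer: [jele/, slututi, vuboso_o]
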